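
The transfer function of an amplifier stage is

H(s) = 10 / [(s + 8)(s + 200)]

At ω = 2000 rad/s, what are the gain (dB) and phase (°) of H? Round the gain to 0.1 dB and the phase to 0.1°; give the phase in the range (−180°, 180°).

-112.1 dB, -174.1°

At s = jω = j2000:
pole (s+8): 8 + j2000 → |·| = √(8²+2000²) = √4000064 ≈ 2000, ∠ = arctan(2000/8) ≈ 89.77°
pole (s+200): 200 + j2000 → |·| = √(200²+2000²) = √4040000 ≈ 2010, ∠ = arctan(2000/200) ≈ 84.29°
|H| = 10 / 4.02e+06 ≈ 2.4876e-06
Gain = 20 log₁₀(2.4876e-06) ≈ -112.08 dB
∠H = 0.00° − 174.06° = -174.06°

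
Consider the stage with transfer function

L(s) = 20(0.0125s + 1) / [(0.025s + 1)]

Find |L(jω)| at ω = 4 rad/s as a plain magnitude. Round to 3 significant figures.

19.9

At ω = 4 rad/s:
zero (1 + j4·0.0125) = 1 + j0.05 → |·| ≈ 1.0012, ∠ ≈ 2.86°
pole (1 + j4·0.025) = 1 + j0.1 → |·| ≈ 1.005, ∠ ≈ 5.71°
|L| = 20 · 1.0012 / (1.005) ≈ 19.924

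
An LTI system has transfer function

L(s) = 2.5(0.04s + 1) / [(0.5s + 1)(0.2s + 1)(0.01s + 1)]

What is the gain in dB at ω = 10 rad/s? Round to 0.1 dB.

-12.6 dB

At ω = 10 rad/s:
zero (1 + j10·0.04) = 1 + j0.4 → |·| ≈ 1.077, ∠ ≈ 21.80°
pole (1 + j10·0.5) = 1 + j5 → |·| ≈ 5.099, ∠ ≈ 78.69°
pole (1 + j10·0.2) = 1 + j2 → |·| ≈ 2.2361, ∠ ≈ 63.43°
pole (1 + j10·0.01) = 1 + j0.1 → |·| ≈ 1.005, ∠ ≈ 5.71°
|L| = 2.5 · 1.077 / (5.099 · 2.2361 · 1.005) ≈ 0.23497
Gain = 20 log₁₀(0.23497) ≈ -12.58 dB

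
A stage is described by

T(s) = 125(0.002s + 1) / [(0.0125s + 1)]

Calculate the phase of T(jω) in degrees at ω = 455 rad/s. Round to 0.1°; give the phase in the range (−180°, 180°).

-37.7°

At ω = 455 rad/s:
zero (1 + j455·0.002) = 1 + j0.91 → |·| ≈ 1.3521, ∠ ≈ 42.30°
pole (1 + j455·0.0125) = 1 + j5.6875 → |·| ≈ 5.7747, ∠ ≈ 80.03°
∠T = (42.30°) − (80.03°) = -37.73°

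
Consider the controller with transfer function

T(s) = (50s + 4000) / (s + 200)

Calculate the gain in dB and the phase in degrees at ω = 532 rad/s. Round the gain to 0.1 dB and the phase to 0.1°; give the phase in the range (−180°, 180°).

33.5 dB, 12.1°

Substitute s = j532:
Numerator: 50(j532) + 4000 = 4000 + j26600
Denominator: (j532) + 200 = 200 + j532
|N| = √(4000² + 26600²) ≈ 26899, ∠N ≈ 81.45°
|D| = √(200² + 532²) ≈ 568.35, ∠D ≈ 69.40°
|T| = 26899 / 568.35 ≈ 47.328
Gain = 20 log₁₀(47.328) ≈ 33.50 dB
∠T = 81.45° − 69.40° = 12.05°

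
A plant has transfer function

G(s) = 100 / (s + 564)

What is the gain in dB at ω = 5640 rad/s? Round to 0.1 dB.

At s = jω = j5640:
pole (s+564): 564 + j5640 → |·| = √(564²+5640²) = √32127696 ≈ 5668.1, ∠ = arctan(5640/564) ≈ 84.29°
|G| = 100 / 5668.1 ≈ 0.017643
Gain = 20 log₁₀(0.017643) ≈ -35.07 dB

-35.1 dB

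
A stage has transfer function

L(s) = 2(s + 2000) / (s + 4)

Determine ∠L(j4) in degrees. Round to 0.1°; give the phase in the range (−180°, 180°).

-44.9°

At s = jω = j4:
zero (s+2000): 2000 + j4 → |·| = √(2000²+4²) = √4000016 ≈ 2000, ∠ = arctan(4/2000) ≈ 0.11°
pole (s+4): 4 + j4 → |·| = √(4²+4²) = √32 ≈ 5.6569, ∠ = arctan(4/4) ≈ 45.00°
∠L = 0.11° − 45.00° = -44.89°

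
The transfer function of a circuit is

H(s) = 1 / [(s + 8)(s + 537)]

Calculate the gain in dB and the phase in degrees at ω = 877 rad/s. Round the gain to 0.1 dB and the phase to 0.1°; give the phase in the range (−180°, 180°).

-119.1 dB, -148.0°

At s = jω = j877:
pole (s+8): 8 + j877 → |·| = √(8²+877²) = √769193 ≈ 877.04, ∠ = arctan(877/8) ≈ 89.48°
pole (s+537): 537 + j877 → |·| = √(537²+877²) = √1057498 ≈ 1028.3, ∠ = arctan(877/537) ≈ 58.52°
|H| = 1 / 9.0186e+05 ≈ 1.1088e-06
Gain = 20 log₁₀(1.1088e-06) ≈ -119.10 dB
∠H = 0.00° − 148.00° = -148.00°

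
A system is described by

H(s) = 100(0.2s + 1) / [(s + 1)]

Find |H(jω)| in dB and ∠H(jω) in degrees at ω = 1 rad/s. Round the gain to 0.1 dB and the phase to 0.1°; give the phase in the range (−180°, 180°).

37.2 dB, -33.7°

At ω = 1 rad/s:
zero (1 + j1·0.2) = 1 + j0.2 → |·| ≈ 1.0198, ∠ ≈ 11.31°
pole (1 + j1·1) = 1 + j1 → |·| ≈ 1.4142, ∠ ≈ 45.00°
|H| = 100 · 1.0198 / (1.4142) ≈ 72.111
Gain = 20 log₁₀(72.111) ≈ 37.16 dB
∠H = (11.31°) − (45.00°) = -33.69°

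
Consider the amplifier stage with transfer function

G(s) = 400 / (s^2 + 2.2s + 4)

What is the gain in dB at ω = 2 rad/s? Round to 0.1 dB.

At s = jω = j2:
quadratic: (j2)² + 2.2·j2 + 4 = 0 + j4.4 → |·| ≈ 4.4, ∠ ≈ 90.00°
|G| = 400 / 4.4 ≈ 90.909
Gain = 20 log₁₀(90.909) ≈ 39.17 dB

39.2 dB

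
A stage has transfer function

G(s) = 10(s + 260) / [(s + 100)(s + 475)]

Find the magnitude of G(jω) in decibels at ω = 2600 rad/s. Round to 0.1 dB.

At s = jω = j2600:
zero (s+260): 260 + j2600 → |·| = √(260²+2600²) = √6827600 ≈ 2613, ∠ = arctan(2600/260) ≈ 84.29°
pole (s+100): 100 + j2600 → |·| = √(100²+2600²) = √6770000 ≈ 2601.9, ∠ = arctan(2600/100) ≈ 87.80°
pole (s+475): 475 + j2600 → |·| = √(475²+2600²) = √6985625 ≈ 2643, ∠ = arctan(2600/475) ≈ 79.65°
|G| = 10 · 2613 / 6.8768e+06 ≈ 0.0037997
Gain = 20 log₁₀(0.0037997) ≈ -48.41 dB

-48.4 dB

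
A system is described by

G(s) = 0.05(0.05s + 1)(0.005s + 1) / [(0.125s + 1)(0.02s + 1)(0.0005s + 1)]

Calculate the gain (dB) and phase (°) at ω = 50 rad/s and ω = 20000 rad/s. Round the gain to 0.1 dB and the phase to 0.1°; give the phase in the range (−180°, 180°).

ω = 50: -36.2 dB, -45.1°; ω = 20000: -66.1 dB, -84.8°

At ω = 50 rad/s:
zero (1 + j50·0.05) = 1 + j2.5 → |·| ≈ 2.6926, ∠ ≈ 68.20°
zero (1 + j50·0.005) = 1 + j0.25 → |·| ≈ 1.0308, ∠ ≈ 14.04°
pole (1 + j50·0.125) = 1 + j6.25 → |·| ≈ 6.3295, ∠ ≈ 80.91°
pole (1 + j50·0.02) = 1 + j1 → |·| ≈ 1.4142, ∠ ≈ 45.00°
pole (1 + j50·0.0005) = 1 + j0.025 → |·| ≈ 1.0003, ∠ ≈ 1.43°
|G| = 0.05 · 2.6926 · 1.0308 / (6.3295 · 1.4142 · 1.0003) ≈ 0.015499
Gain = 20 log₁₀(0.015499) ≈ -36.19 dB
∠G = (68.20° + 14.04°) − (80.91° + 45.00° + 1.43°) = -45.10°

At ω = 20000 rad/s:
zero (1 + j20000·0.05) = 1 + j1000 → |·| ≈ 1000, ∠ ≈ 89.94°
zero (1 + j20000·0.005) = 1 + j100 → |·| ≈ 100, ∠ ≈ 89.43°
pole (1 + j20000·0.125) = 1 + j2500 → |·| ≈ 2500, ∠ ≈ 89.98°
pole (1 + j20000·0.02) = 1 + j400 → |·| ≈ 400, ∠ ≈ 89.86°
pole (1 + j20000·0.0005) = 1 + j10 → |·| ≈ 10.05, ∠ ≈ 84.29°
|G| = 0.05 · 1000 · 100 / (2500 · 400 · 10.05) ≈ 0.00049751
Gain = 20 log₁₀(0.00049751) ≈ -66.06 dB
∠G = (89.94° + 89.43°) − (89.98° + 89.86° + 84.29°) = -84.76°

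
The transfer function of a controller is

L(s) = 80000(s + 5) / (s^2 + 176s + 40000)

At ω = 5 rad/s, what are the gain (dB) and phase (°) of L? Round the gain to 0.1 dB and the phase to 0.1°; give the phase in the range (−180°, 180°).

At s = jω = j5:
zero (s+5): 5 + j5 → |·| = √(5²+5²) = √50 ≈ 7.0711, ∠ = arctan(5/5) ≈ 45.00°
quadratic: (j5)² + 176·j5 + 40000 = 39975 + j880 → |·| ≈ 39985, ∠ ≈ 1.26°
|L| = 80000 · 7.0711 / 39985 ≈ 14.148
Gain = 20 log₁₀(14.148) ≈ 23.01 dB
∠L = 45.00° − 1.26° = 43.74°

23.0 dB, 43.7°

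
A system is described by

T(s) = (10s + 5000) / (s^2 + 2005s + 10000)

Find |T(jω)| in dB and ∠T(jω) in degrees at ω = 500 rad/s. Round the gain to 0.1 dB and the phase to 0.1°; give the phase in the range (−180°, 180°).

-43.3 dB, -58.5°

Substitute s = j500:
Numerator: 10(j500) + 5000 = 5000 + j5000
Denominator: (j500)^2 + 2005(j500) + 10000 = -240000 + j1002500
|N| = √(5000² + 5000²) ≈ 7071.1, ∠N ≈ 45.00°
|D| = √(240000² + 1002500²) ≈ 1.0308e+06, ∠D ≈ 103.46°
|T| = 7071.1 / 1.0308e+06 ≈ 0.0068598
Gain = 20 log₁₀(0.0068598) ≈ -43.27 dB
∠T = 45.00° − 103.46° = -58.46°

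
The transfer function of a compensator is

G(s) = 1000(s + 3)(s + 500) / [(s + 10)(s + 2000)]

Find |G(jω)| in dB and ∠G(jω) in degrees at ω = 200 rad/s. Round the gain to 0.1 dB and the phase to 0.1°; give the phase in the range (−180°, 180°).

At s = jω = j200:
zero (s+3): 3 + j200 → |·| = √(3²+200²) = √40009 ≈ 200.02, ∠ = arctan(200/3) ≈ 89.14°
zero (s+500): 500 + j200 → |·| = √(500²+200²) = √290000 ≈ 538.52, ∠ = arctan(200/500) ≈ 21.80°
pole (s+10): 10 + j200 → |·| = √(10²+200²) = √40100 ≈ 200.25, ∠ = arctan(200/10) ≈ 87.14°
pole (s+2000): 2000 + j200 → |·| = √(2000²+200²) = √4040000 ≈ 2010, ∠ = arctan(200/2000) ≈ 5.71°
|G| = 1000 · 1.0771e+05 / 4.025e+05 ≈ 267.6
Gain = 20 log₁₀(267.6) ≈ 48.55 dB
∠G = 110.94° − 92.85° = 18.09°

48.6 dB, 18.1°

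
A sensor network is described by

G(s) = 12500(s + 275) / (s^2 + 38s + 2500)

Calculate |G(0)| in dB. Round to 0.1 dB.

G(0) = 12500·275 / 2500 = 1375
20 log₁₀(1375) ≈ 62.77 dB

62.8 dB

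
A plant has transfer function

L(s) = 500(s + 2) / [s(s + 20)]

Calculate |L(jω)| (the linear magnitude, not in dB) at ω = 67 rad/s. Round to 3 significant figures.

7.15

At s = jω = j67:
zero (s+2): 2 + j67 → |·| = √(2²+67²) = √4493 ≈ 67.03, ∠ = arctan(67/2) ≈ 88.29°
pole (s+20): 20 + j67 → |·| = √(20²+67²) = √4889 ≈ 69.921, ∠ = arctan(67/20) ≈ 73.38°
pole at origin: |s| = 67, ∠ = 90.00° (in denominator)
|L| = 500 · 67.03 / 4684.7 ≈ 7.1541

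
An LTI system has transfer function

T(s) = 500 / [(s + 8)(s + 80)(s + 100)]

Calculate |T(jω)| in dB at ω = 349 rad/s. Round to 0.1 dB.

At s = jω = j349:
pole (s+8): 8 + j349 → |·| = √(8²+349²) = √121865 ≈ 349.09, ∠ = arctan(349/8) ≈ 88.69°
pole (s+80): 80 + j349 → |·| = √(80²+349²) = √128201 ≈ 358.05, ∠ = arctan(349/80) ≈ 77.09°
pole (s+100): 100 + j349 → |·| = √(100²+349²) = √131801 ≈ 363.04, ∠ = arctan(349/100) ≈ 74.01°
|T| = 500 / 4.5377e+07 ≈ 1.1019e-05
Gain = 20 log₁₀(1.1019e-05) ≈ -99.16 dB

-99.2 dB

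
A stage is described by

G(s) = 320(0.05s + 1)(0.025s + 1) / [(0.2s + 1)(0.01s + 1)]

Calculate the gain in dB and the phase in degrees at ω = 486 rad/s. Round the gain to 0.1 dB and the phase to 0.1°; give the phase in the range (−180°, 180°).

At ω = 486 rad/s:
zero (1 + j486·0.05) = 1 + j24.3 → |·| ≈ 24.321, ∠ ≈ 87.64°
zero (1 + j486·0.025) = 1 + j12.15 → |·| ≈ 12.191, ∠ ≈ 85.29°
pole (1 + j486·0.2) = 1 + j97.2 → |·| ≈ 97.205, ∠ ≈ 89.41°
pole (1 + j486·0.01) = 1 + j4.86 → |·| ≈ 4.9618, ∠ ≈ 78.37°
|G| = 320 · 24.321 · 12.191 / (97.205 · 4.9618) ≈ 196.72
Gain = 20 log₁₀(196.72) ≈ 45.88 dB
∠G = (87.64° + 85.29°) − (89.41° + 78.37°) = 5.15°

45.9 dB, 5.2°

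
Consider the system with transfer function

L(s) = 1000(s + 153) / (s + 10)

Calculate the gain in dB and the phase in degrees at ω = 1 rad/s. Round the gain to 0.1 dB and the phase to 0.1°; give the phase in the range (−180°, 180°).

83.7 dB, -5.3°

At s = jω = j1:
zero (s+153): 153 + j1 → |·| = √(153²+1²) = √23410 ≈ 153, ∠ = arctan(1/153) ≈ 0.37°
pole (s+10): 10 + j1 → |·| = √(10²+1²) = √101 ≈ 10.05, ∠ = arctan(1/10) ≈ 5.71°
|L| = 1000 · 153 / 10.05 ≈ 15224
Gain = 20 log₁₀(15224) ≈ 83.65 dB
∠L = 0.37° − 5.71° = -5.34°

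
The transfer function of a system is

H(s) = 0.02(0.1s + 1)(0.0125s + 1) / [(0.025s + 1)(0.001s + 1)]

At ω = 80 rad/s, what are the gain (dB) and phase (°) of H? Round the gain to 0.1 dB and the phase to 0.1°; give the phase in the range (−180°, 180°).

-19.9 dB, 59.9°

At ω = 80 rad/s:
zero (1 + j80·0.1) = 1 + j8 → |·| ≈ 8.0623, ∠ ≈ 82.87°
zero (1 + j80·0.0125) = 1 + j1 → |·| ≈ 1.4142, ∠ ≈ 45.00°
pole (1 + j80·0.025) = 1 + j2 → |·| ≈ 2.2361, ∠ ≈ 63.43°
pole (1 + j80·0.001) = 1 + j0.08 → |·| ≈ 1.0032, ∠ ≈ 4.57°
|H| = 0.02 · 8.0623 · 1.4142 / (2.2361 · 1.0032) ≈ 0.10165
Gain = 20 log₁₀(0.10165) ≈ -19.86 dB
∠H = (82.87° + 45.00°) − (63.43° + 4.57°) = 59.87°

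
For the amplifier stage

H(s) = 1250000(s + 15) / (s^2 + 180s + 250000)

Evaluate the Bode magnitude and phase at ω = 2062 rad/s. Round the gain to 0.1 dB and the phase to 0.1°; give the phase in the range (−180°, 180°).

56.1 dB, -85.1°

At s = jω = j2062:
zero (s+15): 15 + j2062 → |·| = √(15²+2062²) = √4252069 ≈ 2062.1, ∠ = arctan(2062/15) ≈ 89.58°
quadratic: (j2062)² + 180·j2062 + 250000 = -4001844 + j371160 → |·| ≈ 4.019e+06, ∠ ≈ 174.70°
|H| = 1250000 · 2062.1 / 4.019e+06 ≈ 641.36
Gain = 20 log₁₀(641.36) ≈ 56.14 dB
∠H = 89.58° − 174.70° = -85.12°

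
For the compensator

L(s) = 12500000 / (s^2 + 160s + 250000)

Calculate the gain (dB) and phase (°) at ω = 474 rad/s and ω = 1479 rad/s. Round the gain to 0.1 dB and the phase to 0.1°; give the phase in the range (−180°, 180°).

ω = 474: 43.9 dB, -71.5°; ω = 1479: 16.1 dB, -173.0°

At s = jω = j474:
quadratic: (j474)² + 160·j474 + 250000 = 25324 + j75840 → |·| ≈ 79956, ∠ ≈ 71.54°
|L| = 12500000 / 79956 ≈ 156.34
Gain = 20 log₁₀(156.34) ≈ 43.88 dB
∠L = 0.00° − 71.54° = -71.54°

At s = jω = j1479:
quadratic: (j1479)² + 160·j1479 + 250000 = -1937441 + j236640 → |·| ≈ 1.9518e+06, ∠ ≈ 173.04°
|L| = 12500000 / 1.9518e+06 ≈ 6.4043
Gain = 20 log₁₀(6.4043) ≈ 16.13 dB
∠L = 0.00° − 173.04° = -173.04°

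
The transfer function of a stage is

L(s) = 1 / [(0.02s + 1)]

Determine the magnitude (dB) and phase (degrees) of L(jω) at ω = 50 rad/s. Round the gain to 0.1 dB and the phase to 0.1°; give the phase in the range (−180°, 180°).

-3.0 dB, -45.0°

At ω = 50 rad/s:
pole (1 + j50·0.02) = 1 + j1 → |·| ≈ 1.4142, ∠ ≈ 45.00°
|L| = 1 · 1 / (1.4142) ≈ 0.70711
Gain = 20 log₁₀(0.70711) ≈ -3.01 dB
∠L = (0°) − (45.00°) = -45.00°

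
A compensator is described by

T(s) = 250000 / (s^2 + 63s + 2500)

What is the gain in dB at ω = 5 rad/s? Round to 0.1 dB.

40.0 dB

At s = jω = j5:
quadratic: (j5)² + 63·j5 + 2500 = 2475 + j315 → |·| ≈ 2495, ∠ ≈ 7.25°
|T| = 250000 / 2495 ≈ 100.2
Gain = 20 log₁₀(100.2) ≈ 40.02 dB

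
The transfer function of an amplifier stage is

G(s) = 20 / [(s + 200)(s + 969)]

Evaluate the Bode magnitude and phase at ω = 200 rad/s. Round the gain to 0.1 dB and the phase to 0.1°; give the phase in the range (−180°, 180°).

At s = jω = j200:
pole (s+200): 200 + j200 → |·| = √(200²+200²) = √80000 ≈ 282.84, ∠ = arctan(200/200) ≈ 45.00°
pole (s+969): 969 + j200 → |·| = √(969²+200²) = √978961 ≈ 989.42, ∠ = arctan(200/969) ≈ 11.66°
|G| = 20 / 2.7985e+05 ≈ 7.1467e-05
Gain = 20 log₁₀(7.1467e-05) ≈ -82.92 dB
∠G = 0.00° − 56.66° = -56.66°

-82.9 dB, -56.7°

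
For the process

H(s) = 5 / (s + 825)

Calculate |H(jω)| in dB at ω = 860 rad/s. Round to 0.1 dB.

-47.5 dB

Substitute s = j860:
Numerator: 5 = 5 + j0
Denominator: (j860) + 825 = 825 + j860
|N| = √(5² + 0²) ≈ 5, ∠N ≈ 0.00°
|D| = √(825² + 860²) ≈ 1191.7, ∠D ≈ 46.19°
|H| = 5 / 1191.7 ≈ 0.0041957
Gain = 20 log₁₀(0.0041957) ≈ -47.54 dB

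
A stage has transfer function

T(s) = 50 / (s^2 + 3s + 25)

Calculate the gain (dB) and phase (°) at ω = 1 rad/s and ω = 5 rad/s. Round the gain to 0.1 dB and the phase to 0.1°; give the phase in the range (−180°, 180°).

At s = jω = j1:
quadratic: (j1)² + 3·j1 + 25 = 24 + j3 → |·| ≈ 24.187, ∠ ≈ 7.13°
|T| = 50 / 24.187 ≈ 2.0672
Gain = 20 log₁₀(2.0672) ≈ 6.31 dB
∠T = 0.00° − 7.13° = -7.13°

At s = jω = j5:
quadratic: (j5)² + 3·j5 + 25 = 0 + j15 → |·| ≈ 15, ∠ ≈ 90.00°
|T| = 50 / 15 ≈ 3.3333
Gain = 20 log₁₀(3.3333) ≈ 10.46 dB
∠T = 0.00° − 90.00° = -90.00°

ω = 1: 6.3 dB, -7.1°; ω = 5: 10.5 dB, -90.0°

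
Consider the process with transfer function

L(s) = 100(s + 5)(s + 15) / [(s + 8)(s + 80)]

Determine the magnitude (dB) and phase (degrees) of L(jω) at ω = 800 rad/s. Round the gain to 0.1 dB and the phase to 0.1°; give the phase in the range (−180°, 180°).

40.0 dB, 4.9°

At s = jω = j800:
zero (s+5): 5 + j800 → |·| = √(5²+800²) = √640025 ≈ 800.02, ∠ = arctan(800/5) ≈ 89.64°
zero (s+15): 15 + j800 → |·| = √(15²+800²) = √640225 ≈ 800.14, ∠ = arctan(800/15) ≈ 88.93°
pole (s+8): 8 + j800 → |·| = √(8²+800²) = √640064 ≈ 800.04, ∠ = arctan(800/8) ≈ 89.43°
pole (s+80): 80 + j800 → |·| = √(80²+800²) = √646400 ≈ 803.99, ∠ = arctan(800/80) ≈ 84.29°
|L| = 100 · 6.4013e+05 / 6.4322e+05 ≈ 99.52
Gain = 20 log₁₀(99.52) ≈ 39.96 dB
∠L = 178.57° − 173.72° = 4.85°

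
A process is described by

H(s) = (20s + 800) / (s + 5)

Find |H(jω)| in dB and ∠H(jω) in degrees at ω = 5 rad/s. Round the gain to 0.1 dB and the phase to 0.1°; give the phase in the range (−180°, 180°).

41.1 dB, -37.9°

Substitute s = j5:
Numerator: 20(j5) + 800 = 800 + j100
Denominator: (j5) + 5 = 5 + j5
|N| = √(800² + 100²) ≈ 806.23, ∠N ≈ 7.13°
|D| = √(5² + 5²) ≈ 7.0711, ∠D ≈ 45.00°
|H| = 806.23 / 7.0711 ≈ 114.02
Gain = 20 log₁₀(114.02) ≈ 41.14 dB
∠H = 7.13° − 45.00° = -37.87°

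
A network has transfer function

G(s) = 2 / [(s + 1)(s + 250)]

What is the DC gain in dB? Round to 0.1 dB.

-41.9 dB

G(0) = 2 / (1·250) = 0.008
20 log₁₀(0.008) ≈ -41.94 dB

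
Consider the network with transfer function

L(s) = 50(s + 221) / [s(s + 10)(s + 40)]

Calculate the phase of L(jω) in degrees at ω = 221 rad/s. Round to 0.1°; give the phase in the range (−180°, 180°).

At s = jω = j221:
zero (s+221): 221 + j221 → |·| = √(221²+221²) = √97682 ≈ 312.54, ∠ = arctan(221/221) ≈ 45.00°
pole (s+10): 10 + j221 → |·| = √(10²+221²) = √48941 ≈ 221.23, ∠ = arctan(221/10) ≈ 87.41°
pole (s+40): 40 + j221 → |·| = √(40²+221²) = √50441 ≈ 224.59, ∠ = arctan(221/40) ≈ 79.74°
pole at origin: |s| = 221, ∠ = 90.00° (in denominator)
∠L = 45.00° − 257.15° = -212.15° ≡ 147.85° (principal value)

147.9°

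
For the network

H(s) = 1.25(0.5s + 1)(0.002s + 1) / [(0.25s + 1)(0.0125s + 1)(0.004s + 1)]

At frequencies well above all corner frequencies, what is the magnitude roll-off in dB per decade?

Each pole contributes −20 dB/decade at high frequency; each zero contributes +20 dB/decade.
Net: 2 zero(s) − 3 pole(s) → -20 dB/decade.

-20 dB/decade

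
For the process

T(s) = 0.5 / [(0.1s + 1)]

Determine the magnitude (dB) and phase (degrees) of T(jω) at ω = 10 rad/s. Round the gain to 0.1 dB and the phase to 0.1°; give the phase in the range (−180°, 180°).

-9.0 dB, -45.0°

At ω = 10 rad/s:
pole (1 + j10·0.1) = 1 + j1 → |·| ≈ 1.4142, ∠ ≈ 45.00°
|T| = 0.5 · 1 / (1.4142) ≈ 0.35356
Gain = 20 log₁₀(0.35356) ≈ -9.03 dB
∠T = (0°) − (45.00°) = -45.00°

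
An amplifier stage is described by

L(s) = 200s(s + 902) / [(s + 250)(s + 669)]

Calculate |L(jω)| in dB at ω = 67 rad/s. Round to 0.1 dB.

36.9 dB

At s = jω = j67:
zero (s+902): 902 + j67 → |·| = √(902²+67²) = √818093 ≈ 904.48, ∠ = arctan(67/902) ≈ 4.25°
zero at origin: s = j67 → |·| = 67, ∠ = 90.00°
pole (s+250): 250 + j67 → |·| = √(250²+67²) = √66989 ≈ 258.82, ∠ = arctan(67/250) ≈ 15.00°
pole (s+669): 669 + j67 → |·| = √(669²+67²) = √452050 ≈ 672.35, ∠ = arctan(67/669) ≈ 5.72°
|L| = 200 · 60600 / 1.7402e+05 ≈ 69.647
Gain = 20 log₁₀(69.647) ≈ 36.86 dB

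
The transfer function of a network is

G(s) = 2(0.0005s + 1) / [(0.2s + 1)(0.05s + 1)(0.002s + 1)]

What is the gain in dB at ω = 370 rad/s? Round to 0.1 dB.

At ω = 370 rad/s:
zero (1 + j370·0.0005) = 1 + j0.185 → |·| ≈ 1.017, ∠ ≈ 10.48°
pole (1 + j370·0.2) = 1 + j74 → |·| ≈ 74.007, ∠ ≈ 89.23°
pole (1 + j370·0.05) = 1 + j18.5 → |·| ≈ 18.527, ∠ ≈ 86.91°
pole (1 + j370·0.002) = 1 + j0.74 → |·| ≈ 1.244, ∠ ≈ 36.50°
|G| = 2 · 1.017 / (74.007 · 18.527 · 1.244) ≈ 0.0011925
Gain = 20 log₁₀(0.0011925) ≈ -58.47 dB

-58.5 dB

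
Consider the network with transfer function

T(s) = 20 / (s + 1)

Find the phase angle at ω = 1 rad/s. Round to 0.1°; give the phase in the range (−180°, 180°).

-45.0°

At s = jω = j1:
pole (s+1): 1 + j1 → |·| = √(1²+1²) = √2 ≈ 1.4142, ∠ = arctan(1/1) ≈ 45.00°
∠T = 0.00° − 45.00° = -45.00°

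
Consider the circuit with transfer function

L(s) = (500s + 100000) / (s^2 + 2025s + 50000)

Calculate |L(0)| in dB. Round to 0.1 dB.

L(0) = 100000 / 50000 = 2
20 log₁₀(2) ≈ 6.02 dB

6.0 dB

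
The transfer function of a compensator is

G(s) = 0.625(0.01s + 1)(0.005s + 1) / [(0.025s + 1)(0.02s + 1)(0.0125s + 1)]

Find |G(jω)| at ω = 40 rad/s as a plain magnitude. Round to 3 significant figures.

0.339

At ω = 40 rad/s:
zero (1 + j40·0.01) = 1 + j0.4 → |·| ≈ 1.077, ∠ ≈ 21.80°
zero (1 + j40·0.005) = 1 + j0.2 → |·| ≈ 1.0198, ∠ ≈ 11.31°
pole (1 + j40·0.025) = 1 + j1 → |·| ≈ 1.4142, ∠ ≈ 45.00°
pole (1 + j40·0.02) = 1 + j0.8 → |·| ≈ 1.2806, ∠ ≈ 38.66°
pole (1 + j40·0.0125) = 1 + j0.5 → |·| ≈ 1.118, ∠ ≈ 26.57°
|G| = 0.625 · 1.077 · 1.0198 / (1.4142 · 1.2806 · 1.118) ≈ 0.33904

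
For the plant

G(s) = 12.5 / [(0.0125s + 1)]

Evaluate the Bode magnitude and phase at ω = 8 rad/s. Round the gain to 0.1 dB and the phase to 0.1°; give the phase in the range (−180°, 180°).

At ω = 8 rad/s:
pole (1 + j8·0.0125) = 1 + j0.1 → |·| ≈ 1.005, ∠ ≈ 5.71°
|G| = 12.5 · 1 / (1.005) ≈ 12.438
Gain = 20 log₁₀(12.438) ≈ 21.90 dB
∠G = (0°) − (5.71°) = -5.71°

21.9 dB, -5.7°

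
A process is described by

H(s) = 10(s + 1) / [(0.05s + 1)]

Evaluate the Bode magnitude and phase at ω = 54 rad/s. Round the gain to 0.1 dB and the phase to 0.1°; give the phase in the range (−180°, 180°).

At ω = 54 rad/s:
zero (1 + j54·1) = 1 + j54 → |·| ≈ 54.009, ∠ ≈ 88.94°
pole (1 + j54·0.05) = 1 + j2.7 → |·| ≈ 2.8792, ∠ ≈ 69.68°
|H| = 10 · 54.009 / (2.8792) ≈ 187.58
Gain = 20 log₁₀(187.58) ≈ 45.46 dB
∠H = (88.94°) − (69.68°) = 19.26°

45.5 dB, 19.3°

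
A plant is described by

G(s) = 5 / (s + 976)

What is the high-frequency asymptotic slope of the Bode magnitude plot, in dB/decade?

-20 dB/decade

Each pole contributes −20 dB/decade at high frequency; each zero contributes +20 dB/decade.
Net: 0 zero(s) − 1 pole(s) → -20 dB/decade.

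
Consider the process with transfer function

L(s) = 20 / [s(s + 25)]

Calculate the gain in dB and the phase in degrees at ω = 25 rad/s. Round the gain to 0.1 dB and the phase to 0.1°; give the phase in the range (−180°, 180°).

-32.9 dB, -135.0°

At s = jω = j25:
pole (s+25): 25 + j25 → |·| = √(25²+25²) = √1250 ≈ 35.355, ∠ = arctan(25/25) ≈ 45.00°
pole at origin: |s| = 25, ∠ = 90.00° (in denominator)
|L| = 20 / 883.87 ≈ 0.022628
Gain = 20 log₁₀(0.022628) ≈ -32.91 dB
∠L = 0.00° − 135.00° = -135.00°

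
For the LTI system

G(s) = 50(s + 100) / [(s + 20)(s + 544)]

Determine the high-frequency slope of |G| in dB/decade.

-20 dB/decade

Each pole contributes −20 dB/decade at high frequency; each zero contributes +20 dB/decade.
Net: 1 zero(s) − 2 pole(s) → -20 dB/decade.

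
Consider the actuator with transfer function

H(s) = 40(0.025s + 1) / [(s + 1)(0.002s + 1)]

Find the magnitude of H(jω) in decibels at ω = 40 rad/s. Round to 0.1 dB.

3.0 dB

At ω = 40 rad/s:
zero (1 + j40·0.025) = 1 + j1 → |·| ≈ 1.4142, ∠ ≈ 45.00°
pole (1 + j40·1) = 1 + j40 → |·| ≈ 40.012, ∠ ≈ 88.57°
pole (1 + j40·0.002) = 1 + j0.08 → |·| ≈ 1.0032, ∠ ≈ 4.57°
|H| = 40 · 1.4142 / (40.012 · 1.0032) ≈ 1.4093
Gain = 20 log₁₀(1.4093) ≈ 2.98 dB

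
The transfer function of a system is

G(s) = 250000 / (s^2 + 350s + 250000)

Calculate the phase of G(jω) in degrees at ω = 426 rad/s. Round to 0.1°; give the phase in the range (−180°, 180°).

At s = jω = j426:
quadratic: (j426)² + 350·j426 + 250000 = 68524 + j149100 → |·| ≈ 1.6409e+05, ∠ ≈ 65.32°
∠G = 0.00° − 65.32° = -65.32°

-65.3°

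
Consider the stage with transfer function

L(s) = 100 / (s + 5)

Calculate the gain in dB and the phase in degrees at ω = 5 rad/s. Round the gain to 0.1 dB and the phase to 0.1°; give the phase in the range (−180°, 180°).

23.0 dB, -45.0°

At s = jω = j5:
pole (s+5): 5 + j5 → |·| = √(5²+5²) = √50 ≈ 7.0711, ∠ = arctan(5/5) ≈ 45.00°
|L| = 100 / 7.0711 ≈ 14.142
Gain = 20 log₁₀(14.142) ≈ 23.01 dB
∠L = 0.00° − 45.00° = -45.00°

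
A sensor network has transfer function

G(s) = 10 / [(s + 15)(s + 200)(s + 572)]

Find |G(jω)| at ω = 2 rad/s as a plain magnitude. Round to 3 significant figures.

At s = jω = j2:
pole (s+15): 15 + j2 → |·| = √(15²+2²) = √229 ≈ 15.133, ∠ = arctan(2/15) ≈ 7.59°
pole (s+200): 200 + j2 → |·| = √(200²+2²) = √40004 ≈ 200.01, ∠ = arctan(2/200) ≈ 0.57°
pole (s+572): 572 + j2 → |·| = √(572²+2²) = √327188 ≈ 572, ∠ = arctan(2/572) ≈ 0.20°
|G| = 10 / 1.7313e+06 ≈ 5.776e-06

5.78e-06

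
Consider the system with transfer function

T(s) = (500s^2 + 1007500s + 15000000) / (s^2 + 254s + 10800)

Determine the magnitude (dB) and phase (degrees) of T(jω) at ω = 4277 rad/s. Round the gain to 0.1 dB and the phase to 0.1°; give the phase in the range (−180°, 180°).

Substitute s = j4277:
Numerator: 500(j4277)^2 + 1007500(j4277) + 15000000 = -9131364500 + j4309077500
Denominator: (j4277)^2 + 254(j4277) + 10800 = -18281929 + j1086358
|N| = √(9131364500² + 4309077500²) ≈ 1.0097e+10, ∠N ≈ 154.74°
|D| = √(18281929² + 1086358²) ≈ 1.8314e+07, ∠D ≈ 176.60°
|T| = 1.0097e+10 / 1.8314e+07 ≈ 551.33
Gain = 20 log₁₀(551.33) ≈ 54.83 dB
∠T = 154.74° − 176.60° = -21.86°

54.8 dB, -21.9°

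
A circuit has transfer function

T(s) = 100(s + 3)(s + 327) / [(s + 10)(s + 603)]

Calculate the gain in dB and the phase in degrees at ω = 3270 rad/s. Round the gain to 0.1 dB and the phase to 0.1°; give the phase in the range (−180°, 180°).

At s = jω = j3270:
zero (s+3): 3 + j3270 → |·| = √(3²+3270²) = √10692909 ≈ 3270, ∠ = arctan(3270/3) ≈ 89.95°
zero (s+327): 327 + j3270 → |·| = √(327²+3270²) = √10799829 ≈ 3286.3, ∠ = arctan(3270/327) ≈ 84.29°
pole (s+10): 10 + j3270 → |·| = √(10²+3270²) = √10693000 ≈ 3270, ∠ = arctan(3270/10) ≈ 89.82°
pole (s+603): 603 + j3270 → |·| = √(603²+3270²) = √11056509 ≈ 3325.1, ∠ = arctan(3270/603) ≈ 79.55°
|T| = 100 · 1.0746e+07 / 1.0873e+07 ≈ 98.832
Gain = 20 log₁₀(98.832) ≈ 39.90 dB
∠T = 174.24° − 169.37° = 4.87°

39.9 dB, 4.9°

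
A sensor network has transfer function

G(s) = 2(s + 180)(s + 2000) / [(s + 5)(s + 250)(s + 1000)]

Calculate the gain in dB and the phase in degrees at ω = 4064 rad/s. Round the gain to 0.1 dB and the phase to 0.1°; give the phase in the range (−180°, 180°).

At s = jω = j4064:
zero (s+180): 180 + j4064 → |·| = √(180²+4064²) = √16548496 ≈ 4068, ∠ = arctan(4064/180) ≈ 87.46°
zero (s+2000): 2000 + j4064 → |·| = √(2000²+4064²) = √20516096 ≈ 4529.5, ∠ = arctan(4064/2000) ≈ 63.80°
pole (s+5): 5 + j4064 → |·| = √(5²+4064²) = √16516121 ≈ 4064, ∠ = arctan(4064/5) ≈ 89.93°
pole (s+250): 250 + j4064 → |·| = √(250²+4064²) = √16578596 ≈ 4071.7, ∠ = arctan(4064/250) ≈ 86.48°
pole (s+1000): 1000 + j4064 → |·| = √(1000²+4064²) = √17516096 ≈ 4185.2, ∠ = arctan(4064/1000) ≈ 76.18°
|G| = 2 · 1.8426e+07 / 6.9254e+10 ≈ 0.00053213
Gain = 20 log₁₀(0.00053213) ≈ -65.48 dB
∠G = 151.26° − 252.59° = -101.33°

-65.5 dB, -101.3°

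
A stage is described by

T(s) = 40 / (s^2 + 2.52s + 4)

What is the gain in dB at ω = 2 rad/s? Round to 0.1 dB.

At s = jω = j2:
quadratic: (j2)² + 2.52·j2 + 4 = 0 + j5.04 → |·| ≈ 5.04, ∠ ≈ 90.00°
|T| = 40 / 5.04 ≈ 7.9365
Gain = 20 log₁₀(7.9365) ≈ 17.99 dB

18.0 dB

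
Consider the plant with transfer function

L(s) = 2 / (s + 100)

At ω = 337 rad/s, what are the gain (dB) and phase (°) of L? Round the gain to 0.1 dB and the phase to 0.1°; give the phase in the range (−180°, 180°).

-44.9 dB, -73.5°

At s = jω = j337:
pole (s+100): 100 + j337 → |·| = √(100²+337²) = √123569 ≈ 351.52, ∠ = arctan(337/100) ≈ 73.47°
|L| = 2 / 351.52 ≈ 0.0056896
Gain = 20 log₁₀(0.0056896) ≈ -44.90 dB
∠L = 0.00° − 73.47° = -73.47°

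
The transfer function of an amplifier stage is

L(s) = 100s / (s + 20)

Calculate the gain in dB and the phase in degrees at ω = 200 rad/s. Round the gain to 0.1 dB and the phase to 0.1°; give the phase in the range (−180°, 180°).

40.0 dB, 5.7°

At s = jω = j200:
zero at origin: s = j200 → |·| = 200, ∠ = 90.00°
pole (s+20): 20 + j200 → |·| = √(20²+200²) = √40400 ≈ 201, ∠ = arctan(200/20) ≈ 84.29°
|L| = 100 · 200 / 201 ≈ 99.502
Gain = 20 log₁₀(99.502) ≈ 39.96 dB
∠L = 90.00° − 84.29° = 5.71°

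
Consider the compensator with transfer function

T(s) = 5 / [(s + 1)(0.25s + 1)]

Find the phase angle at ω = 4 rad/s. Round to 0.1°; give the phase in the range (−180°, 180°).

-121.0°

At ω = 4 rad/s:
pole (1 + j4·1) = 1 + j4 → |·| ≈ 4.1231, ∠ ≈ 75.96°
pole (1 + j4·0.25) = 1 + j1 → |·| ≈ 1.4142, ∠ ≈ 45.00°
∠T = (0°) − (75.96° + 45.00°) = -120.96°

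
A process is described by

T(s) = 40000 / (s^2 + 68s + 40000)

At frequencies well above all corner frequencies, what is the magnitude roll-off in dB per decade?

Each pole contributes −20 dB/decade at high frequency; each zero contributes +20 dB/decade.
Net: 0 zero(s) − 2 pole(s) → -40 dB/decade.

-40 dB/decade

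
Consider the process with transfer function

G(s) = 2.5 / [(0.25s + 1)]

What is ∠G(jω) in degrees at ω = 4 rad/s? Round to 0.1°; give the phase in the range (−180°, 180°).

-45.0°

At ω = 4 rad/s:
pole (1 + j4·0.25) = 1 + j1 → |·| ≈ 1.4142, ∠ ≈ 45.00°
∠G = (0°) − (45.00°) = -45.00°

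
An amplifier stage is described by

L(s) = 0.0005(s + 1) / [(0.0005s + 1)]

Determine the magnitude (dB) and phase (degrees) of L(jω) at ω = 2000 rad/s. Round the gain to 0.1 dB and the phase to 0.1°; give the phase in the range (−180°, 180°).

At ω = 2000 rad/s:
zero (1 + j2000·1) = 1 + j2000 → |·| ≈ 2000, ∠ ≈ 89.97°
pole (1 + j2000·0.0005) = 1 + j1 → |·| ≈ 1.4142, ∠ ≈ 45.00°
|L| = 0.0005 · 2000 / (1.4142) ≈ 0.70711
Gain = 20 log₁₀(0.70711) ≈ -3.01 dB
∠L = (89.97°) − (45.00°) = 44.97°

-3.0 dB, 45.0°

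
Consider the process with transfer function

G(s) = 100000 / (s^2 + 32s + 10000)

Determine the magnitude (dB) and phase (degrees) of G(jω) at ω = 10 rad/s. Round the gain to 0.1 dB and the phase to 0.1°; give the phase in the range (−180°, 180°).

At s = jω = j10:
quadratic: (j10)² + 32·j10 + 10000 = 9900 + j320 → |·| ≈ 9905.2, ∠ ≈ 1.85°
|G| = 100000 / 9905.2 ≈ 10.096
Gain = 20 log₁₀(10.096) ≈ 20.08 dB
∠G = 0.00° − 1.85° = -1.85°

20.1 dB, -1.9°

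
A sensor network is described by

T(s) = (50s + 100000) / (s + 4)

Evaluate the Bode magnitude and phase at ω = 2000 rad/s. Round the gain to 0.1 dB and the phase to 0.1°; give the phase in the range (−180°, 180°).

37.0 dB, -44.9°

Substitute s = j2000:
Numerator: 50(j2000) + 100000 = 100000 + j100000
Denominator: (j2000) + 4 = 4 + j2000
|N| = √(100000² + 100000²) ≈ 1.4142e+05, ∠N ≈ 45.00°
|D| = √(4² + 2000²) ≈ 2000, ∠D ≈ 89.89°
|T| = 1.4142e+05 / 2000 ≈ 70.71
Gain = 20 log₁₀(70.71) ≈ 36.99 dB
∠T = 45.00° − 89.89° = -44.89°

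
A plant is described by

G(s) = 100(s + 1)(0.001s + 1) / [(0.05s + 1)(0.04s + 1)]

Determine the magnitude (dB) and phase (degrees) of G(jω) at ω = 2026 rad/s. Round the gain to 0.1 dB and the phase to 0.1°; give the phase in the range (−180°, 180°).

34.9 dB, -25.0°

At ω = 2026 rad/s:
zero (1 + j2026·1) = 1 + j2026 → |·| ≈ 2026, ∠ ≈ 89.97°
zero (1 + j2026·0.001) = 1 + j2.026 → |·| ≈ 2.2594, ∠ ≈ 63.73°
pole (1 + j2026·0.05) = 1 + j101.3 → |·| ≈ 101.3, ∠ ≈ 89.43°
pole (1 + j2026·0.04) = 1 + j81.04 → |·| ≈ 81.046, ∠ ≈ 89.29°
|G| = 100 · 2026 · 2.2594 / (101.3 · 81.046) ≈ 55.756
Gain = 20 log₁₀(55.756) ≈ 34.93 dB
∠G = (89.97° + 63.73°) − (89.43° + 89.29°) = -25.02°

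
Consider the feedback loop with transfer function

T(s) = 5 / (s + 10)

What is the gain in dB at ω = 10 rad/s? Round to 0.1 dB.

Substitute s = j10:
Numerator: 5 = 5 + j0
Denominator: (j10) + 10 = 10 + j10
|N| = √(5² + 0²) ≈ 5, ∠N ≈ 0.00°
|D| = √(10² + 10²) ≈ 14.142, ∠D ≈ 45.00°
|T| = 5 / 14.142 ≈ 0.35356
Gain = 20 log₁₀(0.35356) ≈ -9.03 dB

-9.0 dB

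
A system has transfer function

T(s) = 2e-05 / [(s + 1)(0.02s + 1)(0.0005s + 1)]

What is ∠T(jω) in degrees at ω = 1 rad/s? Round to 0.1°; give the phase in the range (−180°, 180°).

At ω = 1 rad/s:
pole (1 + j1·1) = 1 + j1 → |·| ≈ 1.4142, ∠ ≈ 45.00°
pole (1 + j1·0.02) = 1 + j0.02 → |·| ≈ 1.0002, ∠ ≈ 1.15°
pole (1 + j1·0.0005) = 1 + j0.0005 → |·| ≈ 1, ∠ ≈ 0.03°
∠T = (0°) − (45.00° + 1.15° + 0.03°) = -46.18°

-46.2°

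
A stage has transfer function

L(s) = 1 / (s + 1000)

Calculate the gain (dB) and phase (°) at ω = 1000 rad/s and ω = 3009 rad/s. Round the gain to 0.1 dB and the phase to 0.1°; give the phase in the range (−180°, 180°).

ω = 1000: -63.0 dB, -45.0°; ω = 3009: -70.0 dB, -71.6°

At s = jω = j1000:
pole (s+1000): 1000 + j1000 → |·| = √(1000²+1000²) = √2000000 ≈ 1414.2, ∠ = arctan(1000/1000) ≈ 45.00°
|L| = 1 / 1414.2 ≈ 0.00070711
Gain = 20 log₁₀(0.00070711) ≈ -63.01 dB
∠L = 0.00° − 45.00° = -45.00°

At s = jω = j3009:
pole (s+1000): 1000 + j3009 → |·| = √(1000²+3009²) = √10054081 ≈ 3170.8, ∠ = arctan(3009/1000) ≈ 71.62°
|L| = 1 / 3170.8 ≈ 0.00031538
Gain = 20 log₁₀(0.00031538) ≈ -70.02 dB
∠L = 0.00° − 71.62° = -71.62°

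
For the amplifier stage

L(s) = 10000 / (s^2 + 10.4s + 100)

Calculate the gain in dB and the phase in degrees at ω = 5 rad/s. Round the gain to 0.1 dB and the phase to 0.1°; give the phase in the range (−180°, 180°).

40.8 dB, -34.7°

At s = jω = j5:
quadratic: (j5)² + 10.4·j5 + 100 = 75 + j52 → |·| ≈ 91.263, ∠ ≈ 34.73°
|L| = 10000 / 91.263 ≈ 109.57
Gain = 20 log₁₀(109.57) ≈ 40.79 dB
∠L = 0.00° − 34.73° = -34.73°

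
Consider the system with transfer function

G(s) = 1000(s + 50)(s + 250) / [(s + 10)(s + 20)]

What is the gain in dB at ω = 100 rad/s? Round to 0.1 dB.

At s = jω = j100:
zero (s+50): 50 + j100 → |·| = √(50²+100²) = √12500 ≈ 111.8, ∠ = arctan(100/50) ≈ 63.43°
zero (s+250): 250 + j100 → |·| = √(250²+100²) = √72500 ≈ 269.26, ∠ = arctan(100/250) ≈ 21.80°
pole (s+10): 10 + j100 → |·| = √(10²+100²) = √10100 ≈ 100.5, ∠ = arctan(100/10) ≈ 84.29°
pole (s+20): 20 + j100 → |·| = √(20²+100²) = √10400 ≈ 101.98, ∠ = arctan(100/20) ≈ 78.69°
|G| = 1000 · 30103 / 10249 ≈ 2937.2
Gain = 20 log₁₀(2937.2) ≈ 69.36 dB

69.4 dB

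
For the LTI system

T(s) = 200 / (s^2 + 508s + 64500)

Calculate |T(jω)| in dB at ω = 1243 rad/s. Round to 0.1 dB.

Substitute s = j1243:
Numerator: 200 = 200 + j0
Denominator: (j1243)^2 + 508(j1243) + 64500 = -1480549 + j631444
|N| = √(200² + 0²) ≈ 200, ∠N ≈ 0.00°
|D| = √(1480549² + 631444²) ≈ 1.6096e+06, ∠D ≈ 156.90°
|T| = 200 / 1.6096e+06 ≈ 0.00012425
Gain = 20 log₁₀(0.00012425) ≈ -78.11 dB

-78.1 dB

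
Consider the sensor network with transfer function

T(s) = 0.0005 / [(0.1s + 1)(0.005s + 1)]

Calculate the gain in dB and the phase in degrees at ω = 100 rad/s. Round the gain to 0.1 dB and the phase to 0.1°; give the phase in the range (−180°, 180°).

-87.0 dB, -110.9°

At ω = 100 rad/s:
pole (1 + j100·0.1) = 1 + j10 → |·| ≈ 10.05, ∠ ≈ 84.29°
pole (1 + j100·0.005) = 1 + j0.5 → |·| ≈ 1.118, ∠ ≈ 26.57°
|T| = 0.0005 · 1 / (10.05 · 1.118) ≈ 4.45e-05
Gain = 20 log₁₀(4.45e-05) ≈ -87.03 dB
∠T = (0°) − (84.29° + 26.57°) = -110.86°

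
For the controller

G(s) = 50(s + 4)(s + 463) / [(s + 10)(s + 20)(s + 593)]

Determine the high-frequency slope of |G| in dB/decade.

Each pole contributes −20 dB/decade at high frequency; each zero contributes +20 dB/decade.
Net: 2 zero(s) − 3 pole(s) → -20 dB/decade.

-20 dB/decade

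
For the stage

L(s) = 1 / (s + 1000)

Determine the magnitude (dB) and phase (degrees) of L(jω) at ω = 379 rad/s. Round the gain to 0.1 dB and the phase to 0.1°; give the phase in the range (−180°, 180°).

At s = jω = j379:
pole (s+1000): 1000 + j379 → |·| = √(1000²+379²) = √1143641 ≈ 1069.4, ∠ = arctan(379/1000) ≈ 20.76°
|L| = 1 / 1069.4 ≈ 0.0009351
Gain = 20 log₁₀(0.0009351) ≈ -60.58 dB
∠L = 0.00° − 20.76° = -20.76°

-60.6 dB, -20.8°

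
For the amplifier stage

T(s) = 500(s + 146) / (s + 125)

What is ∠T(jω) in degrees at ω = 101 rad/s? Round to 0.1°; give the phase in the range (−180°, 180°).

At s = jω = j101:
zero (s+146): 146 + j101 → |·| = √(146²+101²) = √31517 ≈ 177.53, ∠ = arctan(101/146) ≈ 34.67°
pole (s+125): 125 + j101 → |·| = √(125²+101²) = √25826 ≈ 160.7, ∠ = arctan(101/125) ≈ 38.94°
∠T = 34.67° − 38.94° = -4.27°

-4.3°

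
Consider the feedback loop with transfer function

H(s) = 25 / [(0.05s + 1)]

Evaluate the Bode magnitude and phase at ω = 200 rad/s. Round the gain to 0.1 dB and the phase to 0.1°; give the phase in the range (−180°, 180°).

At ω = 200 rad/s:
pole (1 + j200·0.05) = 1 + j10 → |·| ≈ 10.05, ∠ ≈ 84.29°
|H| = 25 · 1 / (10.05) ≈ 2.4876
Gain = 20 log₁₀(2.4876) ≈ 7.92 dB
∠H = (0°) − (84.29°) = -84.29°

7.9 dB, -84.3°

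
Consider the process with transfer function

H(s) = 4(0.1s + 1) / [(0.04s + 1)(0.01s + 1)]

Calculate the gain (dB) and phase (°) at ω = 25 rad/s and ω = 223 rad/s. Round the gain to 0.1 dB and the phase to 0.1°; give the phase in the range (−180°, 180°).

At ω = 25 rad/s:
zero (1 + j25·0.1) = 1 + j2.5 → |·| ≈ 2.6926, ∠ ≈ 68.20°
pole (1 + j25·0.04) = 1 + j1 → |·| ≈ 1.4142, ∠ ≈ 45.00°
pole (1 + j25·0.01) = 1 + j0.25 → |·| ≈ 1.0308, ∠ ≈ 14.04°
|H| = 4 · 2.6926 / (1.4142 · 1.0308) ≈ 7.3883
Gain = 20 log₁₀(7.3883) ≈ 17.37 dB
∠H = (68.20°) − (45.00° + 14.04°) = 9.16°

At ω = 223 rad/s:
zero (1 + j223·0.1) = 1 + j22.3 → |·| ≈ 22.322, ∠ ≈ 87.43°
pole (1 + j223·0.04) = 1 + j8.92 → |·| ≈ 8.9759, ∠ ≈ 83.60°
pole (1 + j223·0.01) = 1 + j2.23 → |·| ≈ 2.444, ∠ ≈ 65.85°
|H| = 4 · 22.322 / (8.9759 · 2.444) ≈ 4.0702
Gain = 20 log₁₀(4.0702) ≈ 12.19 dB
∠H = (87.43°) − (83.60° + 65.85°) = -62.02°

ω = 25: 17.4 dB, 9.2°; ω = 223: 12.2 dB, -62.0°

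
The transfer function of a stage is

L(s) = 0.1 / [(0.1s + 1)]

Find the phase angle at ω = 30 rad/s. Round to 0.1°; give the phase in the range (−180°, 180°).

-71.6°

At ω = 30 rad/s:
pole (1 + j30·0.1) = 1 + j3 → |·| ≈ 3.1623, ∠ ≈ 71.57°
∠L = (0°) − (71.57°) = -71.57°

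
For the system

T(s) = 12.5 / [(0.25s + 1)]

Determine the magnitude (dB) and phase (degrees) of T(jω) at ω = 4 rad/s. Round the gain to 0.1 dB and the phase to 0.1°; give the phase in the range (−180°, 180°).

At ω = 4 rad/s:
pole (1 + j4·0.25) = 1 + j1 → |·| ≈ 1.4142, ∠ ≈ 45.00°
|T| = 12.5 · 1 / (1.4142) ≈ 8.8389
Gain = 20 log₁₀(8.8389) ≈ 18.93 dB
∠T = (0°) − (45.00°) = -45.00°

18.9 dB, -45.0°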